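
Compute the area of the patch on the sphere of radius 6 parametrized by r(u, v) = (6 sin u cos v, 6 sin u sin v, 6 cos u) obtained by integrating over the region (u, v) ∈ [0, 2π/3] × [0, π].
Area = 54*pi

Area = ∫∫ √(EG − F²) du dv with √(EG − F²) = 36*Abs(sin(u)). Integrating over [0, 2π/3] × [0, π] gives 54*pi.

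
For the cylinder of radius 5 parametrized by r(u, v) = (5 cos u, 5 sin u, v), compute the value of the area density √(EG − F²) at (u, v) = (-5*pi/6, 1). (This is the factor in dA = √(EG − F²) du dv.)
√(EG − F²)|_{(-5*pi/6, 1)} = 5

E = 25, F = 0, G = 1, so EG − F² = 25. Taking the positive square root: √(EG − F²) = 5. At (u, v) = (-5*pi/6, 1): 5.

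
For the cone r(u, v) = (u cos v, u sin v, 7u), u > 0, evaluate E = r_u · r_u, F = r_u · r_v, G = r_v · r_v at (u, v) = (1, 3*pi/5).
E = 50;  F = 0;  G = 1

Partials: r_u = (cos(v), sin(v), 7), r_v = (-u*sin(v), u*cos(v), 0). As functions of (u, v):
  E = r_u · r_u = 50,
  F = r_u · r_v = 0,
  G = r_v · r_v = u^2.
Evaluating at (u, v) = (1, 3*pi/5): E = 50, F = 0, G = 1.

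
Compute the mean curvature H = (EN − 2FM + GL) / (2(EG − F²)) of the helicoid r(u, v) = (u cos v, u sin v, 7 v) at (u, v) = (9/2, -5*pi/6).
H = 0

With E = 1, F = 0, G = u^2 + 49, L = 0, M = -7/sqrt(u^2 + 49), N = 0, assemble
  H = (EN − 2FM + GL) / (2(EG − F²)) = 0.
At (u, v) = (9/2, -5*pi/6): H = 0.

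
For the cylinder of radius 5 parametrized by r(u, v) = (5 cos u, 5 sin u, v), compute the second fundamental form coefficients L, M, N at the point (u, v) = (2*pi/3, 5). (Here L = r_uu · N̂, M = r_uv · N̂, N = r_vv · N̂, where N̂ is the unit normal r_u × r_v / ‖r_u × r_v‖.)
L = -5;  M = 0;  N = 0

Compute the unit normal N̂(u, v) = (cos(u), sin(u), 0), and the second partials r_uu, r_uv, r_vv. Take dot products:
  L(u, v) = r_uu · N̂ = -5,
  M(u, v) = r_uv · N̂ = 0,
  N(u, v) = r_vv · N̂ = 0.
Evaluating at (u, v) = (2*pi/3, 5):
  L = -5, M = 0, N = 0.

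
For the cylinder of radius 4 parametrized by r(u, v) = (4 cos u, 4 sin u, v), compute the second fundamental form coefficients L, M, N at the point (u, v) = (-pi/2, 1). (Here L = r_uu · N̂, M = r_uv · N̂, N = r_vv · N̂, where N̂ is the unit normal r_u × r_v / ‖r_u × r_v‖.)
L = -4;  M = 0;  N = 0

Compute the unit normal N̂(u, v) = (cos(u), sin(u), 0), and the second partials r_uu, r_uv, r_vv. Take dot products:
  L(u, v) = r_uu · N̂ = -4,
  M(u, v) = r_uv · N̂ = 0,
  N(u, v) = r_vv · N̂ = 0.
Evaluating at (u, v) = (-pi/2, 1):
  L = -4, M = 0, N = 0.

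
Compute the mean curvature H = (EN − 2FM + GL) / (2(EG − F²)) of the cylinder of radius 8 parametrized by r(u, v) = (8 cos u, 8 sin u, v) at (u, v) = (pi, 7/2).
H = -1/16

With E = 64, F = 0, G = 1, L = -8, M = 0, N = 0, assemble
  H = (EN − 2FM + GL) / (2(EG − F²)) = -1/16.
At (u, v) = (pi, 7/2): H = -1/16.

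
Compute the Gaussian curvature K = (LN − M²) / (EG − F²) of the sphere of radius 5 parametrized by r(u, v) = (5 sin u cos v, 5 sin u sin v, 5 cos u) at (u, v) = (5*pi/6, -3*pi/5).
K = 1/25

Coefficients of the first fundamental form: E = 25, F = 0, G = 25*sin(u)^2.
Coefficients of the second fundamental form: L = -5*sin(u)/Abs(sin(u)), M = 0, N = -5*sin(u)^3/Abs(sin(u)).
Assemble K = (LN − M²)/(EG − F²) = 1/25. At (u, v) = (5*pi/6, -3*pi/5): K = 1/25.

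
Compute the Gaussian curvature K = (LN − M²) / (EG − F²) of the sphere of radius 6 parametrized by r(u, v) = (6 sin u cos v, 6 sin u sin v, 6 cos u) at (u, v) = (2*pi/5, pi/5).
K = 1/36

Coefficients of the first fundamental form: E = 36, F = 0, G = 36*sin(u)^2.
Coefficients of the second fundamental form: L = -6*sin(u)/Abs(sin(u)), M = 0, N = -6*sin(u)^3/Abs(sin(u)).
Assemble K = (LN − M²)/(EG − F²) = 1/36. At (u, v) = (2*pi/5, pi/5): K = 1/36.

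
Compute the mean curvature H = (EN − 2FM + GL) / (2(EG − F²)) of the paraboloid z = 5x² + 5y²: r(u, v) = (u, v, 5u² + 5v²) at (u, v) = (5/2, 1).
H = 3635*sqrt(6)/47916

With E = 100*u^2 + 1, F = 100*u*v, G = 100*v^2 + 1, L = 10/sqrt(100*u^2 + 100*v^2 + 1), M = 0, N = 10/sqrt(100*u^2 + 100*v^2 + 1), assemble
  H = (EN − 2FM + GL) / (2(EG − F²)) = 10*(50*u^2 + 50*v^2 + 1)/(100*u^2 + 100*v^2 + 1)^(3/2).
At (u, v) = (5/2, 1): H = 3635*sqrt(6)/47916.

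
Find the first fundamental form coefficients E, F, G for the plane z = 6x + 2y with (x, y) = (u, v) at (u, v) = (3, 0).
E = 37;  F = 12;  G = 5

Partials: r_u = (1, 0, 6), r_v = (0, 1, 2). As functions of (u, v):
  E = r_u · r_u = 37,
  F = r_u · r_v = 12,
  G = r_v · r_v = 5.
Evaluating at (u, v) = (3, 0): E = 37, F = 12, G = 5.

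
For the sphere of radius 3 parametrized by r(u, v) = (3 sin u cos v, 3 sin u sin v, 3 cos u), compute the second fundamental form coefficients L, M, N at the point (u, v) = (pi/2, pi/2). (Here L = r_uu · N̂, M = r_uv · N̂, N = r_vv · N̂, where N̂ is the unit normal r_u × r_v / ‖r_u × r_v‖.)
L = -3;  M = 0;  N = -3

Compute the unit normal N̂(u, v) = (sin(u)^2*cos(v)/Abs(sin(u)), sin(u)^2*sin(v)/Abs(sin(u)), sin(2*u)/(2*Abs(sin(u)))), and the second partials r_uu, r_uv, r_vv. Take dot products:
  L(u, v) = r_uu · N̂ = -3*sin(u)/Abs(sin(u)),
  M(u, v) = r_uv · N̂ = 0,
  N(u, v) = r_vv · N̂ = -3*sin(u)^3/Abs(sin(u)).
Evaluating at (u, v) = (pi/2, pi/2):
  L = -3, M = 0, N = -3.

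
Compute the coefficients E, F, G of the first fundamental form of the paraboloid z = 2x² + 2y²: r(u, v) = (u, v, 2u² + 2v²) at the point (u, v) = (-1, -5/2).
E = 17;  F = 40;  G = 101

Partials: r_u = (1, 0, 4*u), r_v = (0, 1, 4*v). As functions of (u, v):
  E = r_u · r_u = 16*u^2 + 1,
  F = r_u · r_v = 16*u*v,
  G = r_v · r_v = 16*v^2 + 1.
Evaluating at (u, v) = (-1, -5/2): E = 17, F = 40, G = 101.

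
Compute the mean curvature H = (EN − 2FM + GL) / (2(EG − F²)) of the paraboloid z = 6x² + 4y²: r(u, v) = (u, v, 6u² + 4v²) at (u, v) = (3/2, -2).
H = 58*sqrt(581)/6889

With E = 144*u^2 + 1, F = 96*u*v, G = 64*v^2 + 1, L = 12/sqrt(144*u^2 + 64*v^2 + 1), M = 0, N = 8/sqrt(144*u^2 + 64*v^2 + 1), assemble
  H = (EN − 2FM + GL) / (2(EG − F²)) = 2*(288*u^2 + 192*v^2 + 5)/(144*u^2 + 64*v^2 + 1)^(3/2).
At (u, v) = (3/2, -2): H = 58*sqrt(581)/6889.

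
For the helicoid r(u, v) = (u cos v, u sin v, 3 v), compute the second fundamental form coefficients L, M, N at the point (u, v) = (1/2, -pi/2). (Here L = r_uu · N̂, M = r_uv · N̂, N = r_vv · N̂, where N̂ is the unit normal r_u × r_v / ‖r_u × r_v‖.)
L = 0;  M = -6*sqrt(37)/37;  N = 0

Compute the unit normal N̂(u, v) = (3*sin(v)/sqrt(u^2 + 9), -3*cos(v)/sqrt(u^2 + 9), u/sqrt(u^2 + 9)), and the second partials r_uu, r_uv, r_vv. Take dot products:
  L(u, v) = r_uu · N̂ = 0,
  M(u, v) = r_uv · N̂ = -3/sqrt(u^2 + 9),
  N(u, v) = r_vv · N̂ = 0.
Evaluating at (u, v) = (1/2, -pi/2):
  L = 0, M = -6*sqrt(37)/37, N = 0.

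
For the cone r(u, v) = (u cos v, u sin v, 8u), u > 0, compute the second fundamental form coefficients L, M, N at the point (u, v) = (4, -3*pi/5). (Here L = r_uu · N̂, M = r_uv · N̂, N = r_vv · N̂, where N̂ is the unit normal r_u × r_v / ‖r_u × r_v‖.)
L = 0;  M = 0;  N = 32*sqrt(65)/65

Compute the unit normal N̂(u, v) = (-8*sqrt(65)*u*cos(v)/(65*Abs(u)), -8*sqrt(65)*u*sin(v)/(65*Abs(u)), sqrt(65)*u/(65*Abs(u))), and the second partials r_uu, r_uv, r_vv. Take dot products:
  L(u, v) = r_uu · N̂ = 0,
  M(u, v) = r_uv · N̂ = 0,
  N(u, v) = r_vv · N̂ = 8*sqrt(65)*u^2/(65*Abs(u)).
Evaluating at (u, v) = (4, -3*pi/5):
  L = 0, M = 0, N = 32*sqrt(65)/65.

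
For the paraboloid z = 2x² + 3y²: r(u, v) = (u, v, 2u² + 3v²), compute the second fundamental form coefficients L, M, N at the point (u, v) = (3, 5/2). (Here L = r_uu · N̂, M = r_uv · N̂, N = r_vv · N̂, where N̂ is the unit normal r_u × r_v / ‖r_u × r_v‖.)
L = 2*sqrt(370)/185;  M = 0;  N = 3*sqrt(370)/185

Compute the unit normal N̂(u, v) = (-4*u/sqrt(16*u^2 + 36*v^2 + 1), -6*v/sqrt(16*u^2 + 36*v^2 + 1), 1/sqrt(16*u^2 + 36*v^2 + 1)), and the second partials r_uu, r_uv, r_vv. Take dot products:
  L(u, v) = r_uu · N̂ = 4/sqrt(16*u^2 + 36*v^2 + 1),
  M(u, v) = r_uv · N̂ = 0,
  N(u, v) = r_vv · N̂ = 6/sqrt(16*u^2 + 36*v^2 + 1).
Evaluating at (u, v) = (3, 5/2):
  L = 2*sqrt(370)/185, M = 0, N = 3*sqrt(370)/185.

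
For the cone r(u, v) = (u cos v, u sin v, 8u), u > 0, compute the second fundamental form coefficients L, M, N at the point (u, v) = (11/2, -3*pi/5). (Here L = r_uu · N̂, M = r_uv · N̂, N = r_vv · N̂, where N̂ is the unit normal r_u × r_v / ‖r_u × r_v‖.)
L = 0;  M = 0;  N = 44*sqrt(65)/65

Compute the unit normal N̂(u, v) = (-8*sqrt(65)*u*cos(v)/(65*Abs(u)), -8*sqrt(65)*u*sin(v)/(65*Abs(u)), sqrt(65)*u/(65*Abs(u))), and the second partials r_uu, r_uv, r_vv. Take dot products:
  L(u, v) = r_uu · N̂ = 0,
  M(u, v) = r_uv · N̂ = 0,
  N(u, v) = r_vv · N̂ = 8*sqrt(65)*u^2/(65*Abs(u)).
Evaluating at (u, v) = (11/2, -3*pi/5):
  L = 0, M = 0, N = 44*sqrt(65)/65.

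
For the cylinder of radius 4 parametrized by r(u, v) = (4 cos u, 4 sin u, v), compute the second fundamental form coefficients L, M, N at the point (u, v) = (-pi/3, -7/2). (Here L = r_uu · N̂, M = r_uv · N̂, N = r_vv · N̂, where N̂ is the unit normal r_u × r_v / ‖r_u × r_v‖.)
L = -4;  M = 0;  N = 0

Compute the unit normal N̂(u, v) = (cos(u), sin(u), 0), and the second partials r_uu, r_uv, r_vv. Take dot products:
  L(u, v) = r_uu · N̂ = -4,
  M(u, v) = r_uv · N̂ = 0,
  N(u, v) = r_vv · N̂ = 0.
Evaluating at (u, v) = (-pi/3, -7/2):
  L = -4, M = 0, N = 0.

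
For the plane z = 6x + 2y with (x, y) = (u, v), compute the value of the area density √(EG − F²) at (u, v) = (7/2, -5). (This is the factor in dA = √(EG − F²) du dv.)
√(EG − F²)|_{(7/2, -5)} = sqrt(41)

E = 37, F = 12, G = 5, so EG − F² = 41. Taking the positive square root: √(EG − F²) = sqrt(41). At (u, v) = (7/2, -5): sqrt(41).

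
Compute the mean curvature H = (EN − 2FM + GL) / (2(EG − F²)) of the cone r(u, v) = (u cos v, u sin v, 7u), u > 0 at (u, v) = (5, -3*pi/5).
H = 7*sqrt(2)/100

With E = 50, F = 0, G = u^2, L = 0, M = 0, N = 7*sqrt(2)*u^2/(10*Abs(u)), assemble
  H = (EN − 2FM + GL) / (2(EG − F²)) = 7*sqrt(2)/(20*Abs(u)).
At (u, v) = (5, -3*pi/5): H = 7*sqrt(2)/100.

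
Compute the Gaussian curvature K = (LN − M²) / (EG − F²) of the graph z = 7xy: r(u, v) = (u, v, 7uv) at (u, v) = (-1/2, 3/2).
K = -196/61009

Coefficients of the first fundamental form: E = 49*v^2 + 1, F = 49*u*v, G = 49*u^2 + 1.
Coefficients of the second fundamental form: L = 0, M = 7/sqrt(49*u^2 + 49*v^2 + 1), N = 0.
Assemble K = (LN − M²)/(EG − F²) = -49/(2401*u^4 + 4802*u^2*v^2 + 98*u^2 + 2401*v^4 + 98*v^2 + 1). At (u, v) = (-1/2, 3/2): K = -196/61009.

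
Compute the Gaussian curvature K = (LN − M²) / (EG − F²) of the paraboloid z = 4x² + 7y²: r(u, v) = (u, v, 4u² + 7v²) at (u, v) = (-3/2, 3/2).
K = 28/85849

Coefficients of the first fundamental form: E = 64*u^2 + 1, F = 112*u*v, G = 196*v^2 + 1.
Coefficients of the second fundamental form: L = 8/sqrt(64*u^2 + 196*v^2 + 1), M = 0, N = 14/sqrt(64*u^2 + 196*v^2 + 1).
Assemble K = (LN − M²)/(EG − F²) = 112/(4096*u^4 + 25088*u^2*v^2 + 128*u^2 + 38416*v^4 + 392*v^2 + 1). At (u, v) = (-3/2, 3/2): K = 28/85849.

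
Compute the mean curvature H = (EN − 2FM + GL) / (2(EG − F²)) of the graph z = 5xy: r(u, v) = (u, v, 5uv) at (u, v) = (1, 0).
H = 0

With E = 25*v^2 + 1, F = 25*u*v, G = 25*u^2 + 1, L = 0, M = 5/sqrt(25*u^2 + 25*v^2 + 1), N = 0, assemble
  H = (EN − 2FM + GL) / (2(EG − F²)) = -125*u*v/(25*u^2 + 25*v^2 + 1)^(3/2).
At (u, v) = (1, 0): H = 0.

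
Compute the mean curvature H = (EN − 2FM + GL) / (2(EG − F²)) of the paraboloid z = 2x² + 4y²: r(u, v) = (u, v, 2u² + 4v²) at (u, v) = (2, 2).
H = 86*sqrt(321)/11449

With E = 16*u^2 + 1, F = 32*u*v, G = 64*v^2 + 1, L = 4/sqrt(16*u^2 + 64*v^2 + 1), M = 0, N = 8/sqrt(16*u^2 + 64*v^2 + 1), assemble
  H = (EN − 2FM + GL) / (2(EG − F²)) = 2*(32*u^2 + 64*v^2 + 3)/(16*u^2 + 64*v^2 + 1)^(3/2).
At (u, v) = (2, 2): H = 86*sqrt(321)/11449.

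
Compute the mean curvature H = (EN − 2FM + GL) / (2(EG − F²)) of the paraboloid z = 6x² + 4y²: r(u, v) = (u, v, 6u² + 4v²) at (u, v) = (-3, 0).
H = 5194*sqrt(1297)/1682209

With E = 144*u^2 + 1, F = 96*u*v, G = 64*v^2 + 1, L = 12/sqrt(144*u^2 + 64*v^2 + 1), M = 0, N = 8/sqrt(144*u^2 + 64*v^2 + 1), assemble
  H = (EN − 2FM + GL) / (2(EG − F²)) = 2*(288*u^2 + 192*v^2 + 5)/(144*u^2 + 64*v^2 + 1)^(3/2).
At (u, v) = (-3, 0): H = 5194*sqrt(1297)/1682209.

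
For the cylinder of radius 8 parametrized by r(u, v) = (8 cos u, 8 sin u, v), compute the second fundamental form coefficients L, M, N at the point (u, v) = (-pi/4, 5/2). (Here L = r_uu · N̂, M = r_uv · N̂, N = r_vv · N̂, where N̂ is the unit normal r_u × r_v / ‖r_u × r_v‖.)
L = -8;  M = 0;  N = 0

Compute the unit normal N̂(u, v) = (cos(u), sin(u), 0), and the second partials r_uu, r_uv, r_vv. Take dot products:
  L(u, v) = r_uu · N̂ = -8,
  M(u, v) = r_uv · N̂ = 0,
  N(u, v) = r_vv · N̂ = 0.
Evaluating at (u, v) = (-pi/4, 5/2):
  L = -8, M = 0, N = 0.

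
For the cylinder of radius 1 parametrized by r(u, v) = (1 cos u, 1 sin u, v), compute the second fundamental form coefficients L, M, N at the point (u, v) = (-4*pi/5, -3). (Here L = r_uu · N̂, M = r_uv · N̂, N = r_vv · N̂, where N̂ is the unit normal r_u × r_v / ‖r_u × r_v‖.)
L = -1;  M = 0;  N = 0

Compute the unit normal N̂(u, v) = (cos(u), sin(u), 0), and the second partials r_uu, r_uv, r_vv. Take dot products:
  L(u, v) = r_uu · N̂ = -1,
  M(u, v) = r_uv · N̂ = 0,
  N(u, v) = r_vv · N̂ = 0.
Evaluating at (u, v) = (-4*pi/5, -3):
  L = -1, M = 0, N = 0.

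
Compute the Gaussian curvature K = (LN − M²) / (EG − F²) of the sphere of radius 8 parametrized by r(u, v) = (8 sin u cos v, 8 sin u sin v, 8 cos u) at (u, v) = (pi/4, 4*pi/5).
K = 1/64

Coefficients of the first fundamental form: E = 64, F = 0, G = 64*sin(u)^2.
Coefficients of the second fundamental form: L = -8*sin(u)/Abs(sin(u)), M = 0, N = -8*sin(u)^3/Abs(sin(u)).
Assemble K = (LN − M²)/(EG − F²) = 1/64. At (u, v) = (pi/4, 4*pi/5): K = 1/64.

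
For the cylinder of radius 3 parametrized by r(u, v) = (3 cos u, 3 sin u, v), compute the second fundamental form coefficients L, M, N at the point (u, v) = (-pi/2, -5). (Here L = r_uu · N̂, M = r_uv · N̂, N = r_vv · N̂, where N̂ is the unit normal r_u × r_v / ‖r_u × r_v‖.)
L = -3;  M = 0;  N = 0

Compute the unit normal N̂(u, v) = (cos(u), sin(u), 0), and the second partials r_uu, r_uv, r_vv. Take dot products:
  L(u, v) = r_uu · N̂ = -3,
  M(u, v) = r_uv · N̂ = 0,
  N(u, v) = r_vv · N̂ = 0.
Evaluating at (u, v) = (-pi/2, -5):
  L = -3, M = 0, N = 0.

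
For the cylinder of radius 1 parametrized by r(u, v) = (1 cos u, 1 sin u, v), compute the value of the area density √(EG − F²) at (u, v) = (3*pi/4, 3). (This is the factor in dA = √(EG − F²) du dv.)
√(EG − F²)|_{(3*pi/4, 3)} = 1

E = 1, F = 0, G = 1, so EG − F² = 1. Taking the positive square root: √(EG − F²) = 1. At (u, v) = (3*pi/4, 3): 1.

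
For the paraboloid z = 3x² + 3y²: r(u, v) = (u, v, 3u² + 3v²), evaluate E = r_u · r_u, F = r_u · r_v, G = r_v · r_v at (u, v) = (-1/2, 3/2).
E = 10;  F = -27;  G = 82

Partials: r_u = (1, 0, 6*u), r_v = (0, 1, 6*v). As functions of (u, v):
  E = r_u · r_u = 36*u^2 + 1,
  F = r_u · r_v = 36*u*v,
  G = r_v · r_v = 36*v^2 + 1.
Evaluating at (u, v) = (-1/2, 3/2): E = 10, F = -27, G = 82.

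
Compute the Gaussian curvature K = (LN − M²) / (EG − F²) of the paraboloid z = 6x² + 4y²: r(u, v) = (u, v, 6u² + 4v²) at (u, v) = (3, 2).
K = 96/2411809

Coefficients of the first fundamental form: E = 144*u^2 + 1, F = 96*u*v, G = 64*v^2 + 1.
Coefficients of the second fundamental form: L = 12/sqrt(144*u^2 + 64*v^2 + 1), M = 0, N = 8/sqrt(144*u^2 + 64*v^2 + 1).
Assemble K = (LN − M²)/(EG − F²) = 96/(20736*u^4 + 18432*u^2*v^2 + 288*u^2 + 4096*v^4 + 128*v^2 + 1). At (u, v) = (3, 2): K = 96/2411809.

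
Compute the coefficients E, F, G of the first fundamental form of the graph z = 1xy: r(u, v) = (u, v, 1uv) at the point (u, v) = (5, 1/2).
E = 5/4;  F = 5/2;  G = 26

Partials: r_u = (1, 0, v), r_v = (0, 1, u). As functions of (u, v):
  E = r_u · r_u = v^2 + 1,
  F = r_u · r_v = u*v,
  G = r_v · r_v = u^2 + 1.
Evaluating at (u, v) = (5, 1/2): E = 5/4, F = 5/2, G = 26.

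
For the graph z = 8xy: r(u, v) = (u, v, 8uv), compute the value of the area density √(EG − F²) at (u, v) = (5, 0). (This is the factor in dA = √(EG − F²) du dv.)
√(EG − F²)|_{(5, 0)} = sqrt(1601)

E = 64*v^2 + 1, F = 64*u*v, G = 64*u^2 + 1, so EG − F² = 64*u^2 + 64*v^2 + 1. Taking the positive square root: √(EG − F²) = sqrt(64*u^2 + 64*v^2 + 1). At (u, v) = (5, 0): sqrt(1601).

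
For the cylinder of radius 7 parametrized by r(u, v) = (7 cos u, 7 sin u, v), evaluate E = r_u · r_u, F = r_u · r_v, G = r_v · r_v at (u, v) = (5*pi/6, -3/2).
E = 49;  F = 0;  G = 1

Partials: r_u = (-7*sin(u), 7*cos(u), 0), r_v = (0, 0, 1). As functions of (u, v):
  E = r_u · r_u = 49,
  F = r_u · r_v = 0,
  G = r_v · r_v = 1.
Evaluating at (u, v) = (5*pi/6, -3/2): E = 49, F = 0, G = 1.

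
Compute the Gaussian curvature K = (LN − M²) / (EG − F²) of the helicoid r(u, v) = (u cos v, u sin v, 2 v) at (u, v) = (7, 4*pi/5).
K = -4/2809

Coefficients of the first fundamental form: E = 1, F = 0, G = u^2 + 4.
Coefficients of the second fundamental form: L = 0, M = -2/sqrt(u^2 + 4), N = 0.
Assemble K = (LN − M²)/(EG − F²) = -4/(u^2 + 4)^2. At (u, v) = (7, 4*pi/5): K = -4/2809.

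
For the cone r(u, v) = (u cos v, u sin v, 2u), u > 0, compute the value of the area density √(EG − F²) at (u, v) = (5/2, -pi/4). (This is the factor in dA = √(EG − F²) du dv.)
√(EG − F²)|_{(5/2, -pi/4)} = 5*sqrt(5)/2

E = 5, F = 0, G = u^2, so EG − F² = 5*u^2. Taking the positive square root: √(EG − F²) = sqrt(5)*Abs(u). At (u, v) = (5/2, -pi/4): 5*sqrt(5)/2.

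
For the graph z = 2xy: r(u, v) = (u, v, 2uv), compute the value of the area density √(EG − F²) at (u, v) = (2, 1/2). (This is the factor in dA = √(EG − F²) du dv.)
√(EG − F²)|_{(2, 1/2)} = 3*sqrt(2)

E = 4*v^2 + 1, F = 4*u*v, G = 4*u^2 + 1, so EG − F² = 4*u^2 + 4*v^2 + 1. Taking the positive square root: √(EG − F²) = sqrt(4*u^2 + 4*v^2 + 1). At (u, v) = (2, 1/2): 3*sqrt(2).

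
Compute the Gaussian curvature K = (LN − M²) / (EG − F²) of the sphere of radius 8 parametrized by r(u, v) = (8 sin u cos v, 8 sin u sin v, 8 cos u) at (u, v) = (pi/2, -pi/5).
K = 1/64

Coefficients of the first fundamental form: E = 64, F = 0, G = 64*sin(u)^2.
Coefficients of the second fundamental form: L = -8*sin(u)/Abs(sin(u)), M = 0, N = -8*sin(u)^3/Abs(sin(u)).
Assemble K = (LN − M²)/(EG − F²) = 1/64. At (u, v) = (pi/2, -pi/5): K = 1/64.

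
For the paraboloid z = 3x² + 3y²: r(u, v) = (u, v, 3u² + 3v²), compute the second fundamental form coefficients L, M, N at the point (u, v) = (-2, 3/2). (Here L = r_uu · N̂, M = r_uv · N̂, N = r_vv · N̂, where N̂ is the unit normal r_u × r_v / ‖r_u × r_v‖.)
L = 3*sqrt(226)/113;  M = 0;  N = 3*sqrt(226)/113

Compute the unit normal N̂(u, v) = (-6*u/sqrt(36*u^2 + 36*v^2 + 1), -6*v/sqrt(36*u^2 + 36*v^2 + 1), 1/sqrt(36*u^2 + 36*v^2 + 1)), and the second partials r_uu, r_uv, r_vv. Take dot products:
  L(u, v) = r_uu · N̂ = 6/sqrt(36*u^2 + 36*v^2 + 1),
  M(u, v) = r_uv · N̂ = 0,
  N(u, v) = r_vv · N̂ = 6/sqrt(36*u^2 + 36*v^2 + 1).
Evaluating at (u, v) = (-2, 3/2):
  L = 3*sqrt(226)/113, M = 0, N = 3*sqrt(226)/113.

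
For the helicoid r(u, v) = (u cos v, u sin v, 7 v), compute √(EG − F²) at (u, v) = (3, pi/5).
√(EG − F²)|_{(3, pi/5)} = sqrt(58)

E = 1, F = 0, G = u^2 + 49; EG − F² = u^2 + 49; √(EG − F²) = sqrt(u^2 + 49). At the given point: sqrt(58).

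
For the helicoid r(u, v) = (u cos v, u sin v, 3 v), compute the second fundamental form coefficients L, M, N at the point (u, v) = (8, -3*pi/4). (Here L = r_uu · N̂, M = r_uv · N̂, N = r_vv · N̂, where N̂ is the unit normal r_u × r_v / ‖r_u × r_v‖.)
L = 0;  M = -3*sqrt(73)/73;  N = 0

Compute the unit normal N̂(u, v) = (3*sin(v)/sqrt(u^2 + 9), -3*cos(v)/sqrt(u^2 + 9), u/sqrt(u^2 + 9)), and the second partials r_uu, r_uv, r_vv. Take dot products:
  L(u, v) = r_uu · N̂ = 0,
  M(u, v) = r_uv · N̂ = -3/sqrt(u^2 + 9),
  N(u, v) = r_vv · N̂ = 0.
Evaluating at (u, v) = (8, -3*pi/4):
  L = 0, M = -3*sqrt(73)/73, N = 0.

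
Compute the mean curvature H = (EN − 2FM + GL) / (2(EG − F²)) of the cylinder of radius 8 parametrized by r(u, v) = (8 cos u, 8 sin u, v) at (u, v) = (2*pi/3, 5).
H = -1/16

With E = 64, F = 0, G = 1, L = -8, M = 0, N = 0, assemble
  H = (EN − 2FM + GL) / (2(EG − F²)) = -1/16.
At (u, v) = (2*pi/3, 5): H = -1/16.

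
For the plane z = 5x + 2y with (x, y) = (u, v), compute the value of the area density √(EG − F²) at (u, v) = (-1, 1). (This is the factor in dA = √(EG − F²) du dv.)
√(EG − F²)|_{(-1, 1)} = sqrt(30)

E = 26, F = 10, G = 5, so EG − F² = 30. Taking the positive square root: √(EG − F²) = sqrt(30). At (u, v) = (-1, 1): sqrt(30).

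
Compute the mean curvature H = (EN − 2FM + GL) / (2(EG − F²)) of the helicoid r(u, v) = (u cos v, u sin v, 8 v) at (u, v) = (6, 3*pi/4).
H = 0

With E = 1, F = 0, G = u^2 + 64, L = 0, M = -8/sqrt(u^2 + 64), N = 0, assemble
  H = (EN − 2FM + GL) / (2(EG − F²)) = 0.
At (u, v) = (6, 3*pi/4): H = 0.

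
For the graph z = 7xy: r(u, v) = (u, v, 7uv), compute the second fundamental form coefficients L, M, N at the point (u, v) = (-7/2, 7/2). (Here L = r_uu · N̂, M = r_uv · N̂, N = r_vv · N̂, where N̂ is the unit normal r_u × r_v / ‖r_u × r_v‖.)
L = 0;  M = 7*sqrt(534)/801;  N = 0

Compute the unit normal N̂(u, v) = (-7*v/sqrt(49*u^2 + 49*v^2 + 1), -7*u/sqrt(49*u^2 + 49*v^2 + 1), 1/sqrt(49*u^2 + 49*v^2 + 1)), and the second partials r_uu, r_uv, r_vv. Take dot products:
  L(u, v) = r_uu · N̂ = 0,
  M(u, v) = r_uv · N̂ = 7/sqrt(49*u^2 + 49*v^2 + 1),
  N(u, v) = r_vv · N̂ = 0.
Evaluating at (u, v) = (-7/2, 7/2):
  L = 0, M = 7*sqrt(534)/801, N = 0.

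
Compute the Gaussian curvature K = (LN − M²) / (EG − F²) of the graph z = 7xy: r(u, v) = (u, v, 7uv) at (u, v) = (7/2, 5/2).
K = -196/3294225

Coefficients of the first fundamental form: E = 49*v^2 + 1, F = 49*u*v, G = 49*u^2 + 1.
Coefficients of the second fundamental form: L = 0, M = 7/sqrt(49*u^2 + 49*v^2 + 1), N = 0.
Assemble K = (LN − M²)/(EG − F²) = -49/(2401*u^4 + 4802*u^2*v^2 + 98*u^2 + 2401*v^4 + 98*v^2 + 1). At (u, v) = (7/2, 5/2): K = -196/3294225.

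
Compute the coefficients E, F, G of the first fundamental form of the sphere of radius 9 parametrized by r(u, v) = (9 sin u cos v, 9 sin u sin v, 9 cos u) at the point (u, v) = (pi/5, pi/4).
E = 81;  F = 0;  G = 405/8 - 81*sqrt(5)/8

Partials: r_u = (9*cos(u)*cos(v), 9*sin(v)*cos(u), -9*sin(u)), r_v = (-9*sin(u)*sin(v), 9*sin(u)*cos(v), 0). As functions of (u, v):
  E = r_u · r_u = 81,
  F = r_u · r_v = 0,
  G = r_v · r_v = 81*sin(u)^2.
Evaluating at (u, v) = (pi/5, pi/4): E = 81, F = 0, G = 405/8 - 81*sqrt(5)/8.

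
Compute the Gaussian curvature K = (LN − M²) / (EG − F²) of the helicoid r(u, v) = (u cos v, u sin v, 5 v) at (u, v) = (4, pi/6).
K = -25/1681

Coefficients of the first fundamental form: E = 1, F = 0, G = u^2 + 25.
Coefficients of the second fundamental form: L = 0, M = -5/sqrt(u^2 + 25), N = 0.
Assemble K = (LN − M²)/(EG − F²) = -25/(u^2 + 25)^2. At (u, v) = (4, pi/6): K = -25/1681.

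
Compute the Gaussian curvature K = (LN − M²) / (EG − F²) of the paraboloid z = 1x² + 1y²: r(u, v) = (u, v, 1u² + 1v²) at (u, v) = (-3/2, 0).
K = 1/25

Coefficients of the first fundamental form: E = 4*u^2 + 1, F = 4*u*v, G = 4*v^2 + 1.
Coefficients of the second fundamental form: L = 2/sqrt(4*u^2 + 4*v^2 + 1), M = 0, N = 2/sqrt(4*u^2 + 4*v^2 + 1).
Assemble K = (LN − M²)/(EG − F²) = 4/(16*u^4 + 32*u^2*v^2 + 8*u^2 + 16*v^4 + 8*v^2 + 1). At (u, v) = (-3/2, 0): K = 1/25.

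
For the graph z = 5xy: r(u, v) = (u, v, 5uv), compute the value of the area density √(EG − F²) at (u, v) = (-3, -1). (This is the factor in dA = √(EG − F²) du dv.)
√(EG − F²)|_{(-3, -1)} = sqrt(251)

E = 25*v^2 + 1, F = 25*u*v, G = 25*u^2 + 1, so EG − F² = 25*u^2 + 25*v^2 + 1. Taking the positive square root: √(EG − F²) = sqrt(25*u^2 + 25*v^2 + 1). At (u, v) = (-3, -1): sqrt(251).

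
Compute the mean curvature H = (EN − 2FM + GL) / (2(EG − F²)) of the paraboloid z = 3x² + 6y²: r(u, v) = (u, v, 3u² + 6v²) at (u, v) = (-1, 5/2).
H = 2925*sqrt(937)/877969

With E = 36*u^2 + 1, F = 72*u*v, G = 144*v^2 + 1, L = 6/sqrt(36*u^2 + 144*v^2 + 1), M = 0, N = 12/sqrt(36*u^2 + 144*v^2 + 1), assemble
  H = (EN − 2FM + GL) / (2(EG − F²)) = 9*(24*u^2 + 48*v^2 + 1)/(36*u^2 + 144*v^2 + 1)^(3/2).
At (u, v) = (-1, 5/2): H = 2925*sqrt(937)/877969.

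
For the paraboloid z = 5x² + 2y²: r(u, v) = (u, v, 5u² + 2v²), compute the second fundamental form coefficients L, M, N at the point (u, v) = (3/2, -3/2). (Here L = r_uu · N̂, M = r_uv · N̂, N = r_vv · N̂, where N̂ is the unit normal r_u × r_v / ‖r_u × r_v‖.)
L = 5*sqrt(262)/131;  M = 0;  N = 2*sqrt(262)/131

Compute the unit normal N̂(u, v) = (-10*u/sqrt(100*u^2 + 16*v^2 + 1), -4*v/sqrt(100*u^2 + 16*v^2 + 1), 1/sqrt(100*u^2 + 16*v^2 + 1)), and the second partials r_uu, r_uv, r_vv. Take dot products:
  L(u, v) = r_uu · N̂ = 10/sqrt(100*u^2 + 16*v^2 + 1),
  M(u, v) = r_uv · N̂ = 0,
  N(u, v) = r_vv · N̂ = 4/sqrt(100*u^2 + 16*v^2 + 1).
Evaluating at (u, v) = (3/2, -3/2):
  L = 5*sqrt(262)/131, M = 0, N = 2*sqrt(262)/131.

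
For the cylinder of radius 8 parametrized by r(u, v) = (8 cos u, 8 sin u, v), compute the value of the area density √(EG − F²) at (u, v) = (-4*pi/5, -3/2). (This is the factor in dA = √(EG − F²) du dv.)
√(EG − F²)|_{(-4*pi/5, -3/2)} = 8

E = 64, F = 0, G = 1, so EG − F² = 64. Taking the positive square root: √(EG − F²) = 8. At (u, v) = (-4*pi/5, -3/2): 8.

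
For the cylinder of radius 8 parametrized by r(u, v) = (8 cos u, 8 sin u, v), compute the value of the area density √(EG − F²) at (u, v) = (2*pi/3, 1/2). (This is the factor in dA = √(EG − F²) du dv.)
√(EG − F²)|_{(2*pi/3, 1/2)} = 8

E = 64, F = 0, G = 1, so EG − F² = 64. Taking the positive square root: √(EG − F²) = 8. At (u, v) = (2*pi/3, 1/2): 8.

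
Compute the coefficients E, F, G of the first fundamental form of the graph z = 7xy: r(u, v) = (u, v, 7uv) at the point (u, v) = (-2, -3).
E = 442;  F = 294;  G = 197

Partials: r_u = (1, 0, 7*v), r_v = (0, 1, 7*u). As functions of (u, v):
  E = r_u · r_u = 49*v^2 + 1,
  F = r_u · r_v = 49*u*v,
  G = r_v · r_v = 49*u^2 + 1.
Evaluating at (u, v) = (-2, -3): E = 442, F = 294, G = 197.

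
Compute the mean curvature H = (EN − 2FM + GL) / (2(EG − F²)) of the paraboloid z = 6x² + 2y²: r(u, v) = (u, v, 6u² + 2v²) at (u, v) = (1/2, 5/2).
H = 680*sqrt(137)/18769

With E = 144*u^2 + 1, F = 48*u*v, G = 16*v^2 + 1, L = 12/sqrt(144*u^2 + 16*v^2 + 1), M = 0, N = 4/sqrt(144*u^2 + 16*v^2 + 1), assemble
  H = (EN − 2FM + GL) / (2(EG − F²)) = 8*(36*u^2 + 12*v^2 + 1)/(144*u^2 + 16*v^2 + 1)^(3/2).
At (u, v) = (1/2, 5/2): H = 680*sqrt(137)/18769.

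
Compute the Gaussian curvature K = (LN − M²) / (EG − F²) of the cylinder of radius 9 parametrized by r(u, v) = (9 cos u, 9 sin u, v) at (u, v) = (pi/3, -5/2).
K = 0

Coefficients of the first fundamental form: E = 81, F = 0, G = 1.
Coefficients of the second fundamental form: L = -9, M = 0, N = 0.
Assemble K = (LN − M²)/(EG − F²) = 0. At (u, v) = (pi/3, -5/2): K = 0.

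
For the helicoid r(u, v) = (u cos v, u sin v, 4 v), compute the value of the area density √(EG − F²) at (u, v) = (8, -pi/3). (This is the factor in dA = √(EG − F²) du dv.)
√(EG − F²)|_{(8, -pi/3)} = 4*sqrt(5)

E = 1, F = 0, G = u^2 + 16, so EG − F² = u^2 + 16. Taking the positive square root: √(EG − F²) = sqrt(u^2 + 16). At (u, v) = (8, -pi/3): 4*sqrt(5).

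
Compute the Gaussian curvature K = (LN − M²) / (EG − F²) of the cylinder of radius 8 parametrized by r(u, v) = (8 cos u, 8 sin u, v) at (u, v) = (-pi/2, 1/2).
K = 0

Coefficients of the first fundamental form: E = 64, F = 0, G = 1.
Coefficients of the second fundamental form: L = -8, M = 0, N = 0.
Assemble K = (LN − M²)/(EG − F²) = 0. At (u, v) = (-pi/2, 1/2): K = 0.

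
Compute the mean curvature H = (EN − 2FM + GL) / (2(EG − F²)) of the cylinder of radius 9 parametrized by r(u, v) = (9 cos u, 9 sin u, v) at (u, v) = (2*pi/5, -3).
H = -1/18

With E = 81, F = 0, G = 1, L = -9, M = 0, N = 0, assemble
  H = (EN − 2FM + GL) / (2(EG − F²)) = -1/18.
At (u, v) = (2*pi/5, -3): H = -1/18.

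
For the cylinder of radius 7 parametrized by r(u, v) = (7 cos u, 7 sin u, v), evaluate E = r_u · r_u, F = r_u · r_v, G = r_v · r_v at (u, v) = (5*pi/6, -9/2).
E = 49;  F = 0;  G = 1

Partials: r_u = (-7*sin(u), 7*cos(u), 0), r_v = (0, 0, 1). As functions of (u, v):
  E = r_u · r_u = 49,
  F = r_u · r_v = 0,
  G = r_v · r_v = 1.
Evaluating at (u, v) = (5*pi/6, -9/2): E = 49, F = 0, G = 1.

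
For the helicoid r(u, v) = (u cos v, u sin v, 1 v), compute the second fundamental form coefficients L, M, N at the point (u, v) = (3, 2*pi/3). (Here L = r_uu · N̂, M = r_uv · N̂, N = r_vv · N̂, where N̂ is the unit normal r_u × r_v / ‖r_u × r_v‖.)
L = 0;  M = -sqrt(10)/10;  N = 0

Compute the unit normal N̂(u, v) = (sin(v)/sqrt(u^2 + 1), -cos(v)/sqrt(u^2 + 1), u/sqrt(u^2 + 1)), and the second partials r_uu, r_uv, r_vv. Take dot products:
  L(u, v) = r_uu · N̂ = 0,
  M(u, v) = r_uv · N̂ = -1/sqrt(u^2 + 1),
  N(u, v) = r_vv · N̂ = 0.
Evaluating at (u, v) = (3, 2*pi/3):
  L = 0, M = -sqrt(10)/10, N = 0.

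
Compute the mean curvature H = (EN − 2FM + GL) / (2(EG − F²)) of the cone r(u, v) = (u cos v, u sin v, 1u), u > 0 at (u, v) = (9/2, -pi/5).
H = sqrt(2)/18

With E = 2, F = 0, G = u^2, L = 0, M = 0, N = sqrt(2)*u^2/(2*Abs(u)), assemble
  H = (EN − 2FM + GL) / (2(EG − F²)) = sqrt(2)/(4*Abs(u)).
At (u, v) = (9/2, -pi/5): H = sqrt(2)/18.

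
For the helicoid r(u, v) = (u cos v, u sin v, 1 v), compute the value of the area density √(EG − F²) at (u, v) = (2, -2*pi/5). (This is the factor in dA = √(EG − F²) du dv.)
√(EG − F²)|_{(2, -2*pi/5)} = sqrt(5)

E = 1, F = 0, G = u^2 + 1, so EG − F² = u^2 + 1. Taking the positive square root: √(EG − F²) = sqrt(u^2 + 1). At (u, v) = (2, -2*pi/5): sqrt(5).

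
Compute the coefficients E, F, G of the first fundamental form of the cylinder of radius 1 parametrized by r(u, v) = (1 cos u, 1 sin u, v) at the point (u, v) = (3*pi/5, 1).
E = 1;  F = 0;  G = 1

Partials: r_u = (-sin(u), cos(u), 0), r_v = (0, 0, 1). As functions of (u, v):
  E = r_u · r_u = 1,
  F = r_u · r_v = 0,
  G = r_v · r_v = 1.
Evaluating at (u, v) = (3*pi/5, 1): E = 1, F = 0, G = 1.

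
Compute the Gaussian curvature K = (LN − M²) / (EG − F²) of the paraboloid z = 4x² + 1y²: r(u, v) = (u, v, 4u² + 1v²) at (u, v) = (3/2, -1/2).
K = 4/5329

Coefficients of the first fundamental form: E = 64*u^2 + 1, F = 16*u*v, G = 4*v^2 + 1.
Coefficients of the second fundamental form: L = 8/sqrt(64*u^2 + 4*v^2 + 1), M = 0, N = 2/sqrt(64*u^2 + 4*v^2 + 1).
Assemble K = (LN − M²)/(EG − F²) = 16/(4096*u^4 + 512*u^2*v^2 + 128*u^2 + 16*v^4 + 8*v^2 + 1). At (u, v) = (3/2, -1/2): K = 4/5329.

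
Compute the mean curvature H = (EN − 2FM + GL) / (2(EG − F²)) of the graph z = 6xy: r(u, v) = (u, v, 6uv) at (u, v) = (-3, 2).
H = 1296*sqrt(469)/219961

With E = 36*v^2 + 1, F = 36*u*v, G = 36*u^2 + 1, L = 0, M = 6/sqrt(36*u^2 + 36*v^2 + 1), N = 0, assemble
  H = (EN − 2FM + GL) / (2(EG − F²)) = -216*u*v/(36*u^2 + 36*v^2 + 1)^(3/2).
At (u, v) = (-3, 2): H = 1296*sqrt(469)/219961.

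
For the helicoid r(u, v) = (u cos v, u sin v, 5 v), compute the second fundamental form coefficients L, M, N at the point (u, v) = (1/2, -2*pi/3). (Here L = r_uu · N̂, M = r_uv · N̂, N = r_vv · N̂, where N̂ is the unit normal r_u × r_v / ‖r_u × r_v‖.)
L = 0;  M = -10*sqrt(101)/101;  N = 0

Compute the unit normal N̂(u, v) = (5*sin(v)/sqrt(u^2 + 25), -5*cos(v)/sqrt(u^2 + 25), u/sqrt(u^2 + 25)), and the second partials r_uu, r_uv, r_vv. Take dot products:
  L(u, v) = r_uu · N̂ = 0,
  M(u, v) = r_uv · N̂ = -5/sqrt(u^2 + 25),
  N(u, v) = r_vv · N̂ = 0.
Evaluating at (u, v) = (1/2, -2*pi/3):
  L = 0, M = -10*sqrt(101)/101, N = 0.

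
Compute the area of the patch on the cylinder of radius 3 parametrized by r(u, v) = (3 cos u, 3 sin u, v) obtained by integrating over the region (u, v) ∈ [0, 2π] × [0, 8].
Area = 48*pi

Area = ∫∫ √(EG − F²) du dv with √(EG − F²) = 3. Integrating over [0, 2π] × [0, 8] gives 48*pi.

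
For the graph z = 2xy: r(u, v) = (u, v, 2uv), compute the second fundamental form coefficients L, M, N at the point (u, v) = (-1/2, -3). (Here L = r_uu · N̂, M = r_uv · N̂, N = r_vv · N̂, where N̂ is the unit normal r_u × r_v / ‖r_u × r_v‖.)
L = 0;  M = sqrt(38)/19;  N = 0

Compute the unit normal N̂(u, v) = (-2*v/sqrt(4*u^2 + 4*v^2 + 1), -2*u/sqrt(4*u^2 + 4*v^2 + 1), 1/sqrt(4*u^2 + 4*v^2 + 1)), and the second partials r_uu, r_uv, r_vv. Take dot products:
  L(u, v) = r_uu · N̂ = 0,
  M(u, v) = r_uv · N̂ = 2/sqrt(4*u^2 + 4*v^2 + 1),
  N(u, v) = r_vv · N̂ = 0.
Evaluating at (u, v) = (-1/2, -3):
  L = 0, M = sqrt(38)/19, N = 0.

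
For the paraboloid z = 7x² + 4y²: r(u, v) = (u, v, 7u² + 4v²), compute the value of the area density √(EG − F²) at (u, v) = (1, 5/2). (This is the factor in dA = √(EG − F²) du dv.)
√(EG − F²)|_{(1, 5/2)} = sqrt(597)

E = 196*u^2 + 1, F = 112*u*v, G = 64*v^2 + 1, so EG − F² = 196*u^2 + 64*v^2 + 1. Taking the positive square root: √(EG − F²) = sqrt(196*u^2 + 64*v^2 + 1). At (u, v) = (1, 5/2): sqrt(597).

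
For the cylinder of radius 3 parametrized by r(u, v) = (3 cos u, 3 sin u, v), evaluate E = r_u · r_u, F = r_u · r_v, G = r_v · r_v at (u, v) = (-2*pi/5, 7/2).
E = 9;  F = 0;  G = 1

Partials: r_u = (-3*sin(u), 3*cos(u), 0), r_v = (0, 0, 1). As functions of (u, v):
  E = r_u · r_u = 9,
  F = r_u · r_v = 0,
  G = r_v · r_v = 1.
Evaluating at (u, v) = (-2*pi/5, 7/2): E = 9, F = 0, G = 1.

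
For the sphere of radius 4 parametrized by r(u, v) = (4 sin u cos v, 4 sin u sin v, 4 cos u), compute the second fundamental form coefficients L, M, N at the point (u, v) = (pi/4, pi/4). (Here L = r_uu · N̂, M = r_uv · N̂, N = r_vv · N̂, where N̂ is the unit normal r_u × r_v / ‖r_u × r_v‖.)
L = -4;  M = 0;  N = -2

Compute the unit normal N̂(u, v) = (sin(u)^2*cos(v)/Abs(sin(u)), sin(u)^2*sin(v)/Abs(sin(u)), sin(2*u)/(2*Abs(sin(u)))), and the second partials r_uu, r_uv, r_vv. Take dot products:
  L(u, v) = r_uu · N̂ = -4*sin(u)/Abs(sin(u)),
  M(u, v) = r_uv · N̂ = 0,
  N(u, v) = r_vv · N̂ = -4*sin(u)^3/Abs(sin(u)).
Evaluating at (u, v) = (pi/4, pi/4):
  L = -4, M = 0, N = -2.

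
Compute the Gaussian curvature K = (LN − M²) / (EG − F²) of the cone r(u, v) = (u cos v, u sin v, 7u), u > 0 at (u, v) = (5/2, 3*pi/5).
K = 0

Coefficients of the first fundamental form: E = 50, F = 0, G = u^2.
Coefficients of the second fundamental form: L = 0, M = 0, N = 7*sqrt(2)*u^2/(10*Abs(u)).
Assemble K = (LN − M²)/(EG − F²) = 0. At (u, v) = (5/2, 3*pi/5): K = 0.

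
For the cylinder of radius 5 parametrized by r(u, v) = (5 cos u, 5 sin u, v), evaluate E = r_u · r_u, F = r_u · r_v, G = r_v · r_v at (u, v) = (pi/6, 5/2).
E = 25;  F = 0;  G = 1

Partials: r_u = (-5*sin(u), 5*cos(u), 0), r_v = (0, 0, 1). As functions of (u, v):
  E = r_u · r_u = 25,
  F = r_u · r_v = 0,
  G = r_v · r_v = 1.
Evaluating at (u, v) = (pi/6, 5/2): E = 25, F = 0, G = 1.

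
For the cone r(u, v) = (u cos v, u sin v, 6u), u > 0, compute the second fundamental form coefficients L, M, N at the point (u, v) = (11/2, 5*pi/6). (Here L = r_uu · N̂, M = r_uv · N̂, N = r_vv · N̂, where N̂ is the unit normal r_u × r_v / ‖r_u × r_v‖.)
L = 0;  M = 0;  N = 33*sqrt(37)/37

Compute the unit normal N̂(u, v) = (-6*sqrt(37)*u*cos(v)/(37*Abs(u)), -6*sqrt(37)*u*sin(v)/(37*Abs(u)), sqrt(37)*u/(37*Abs(u))), and the second partials r_uu, r_uv, r_vv. Take dot products:
  L(u, v) = r_uu · N̂ = 0,
  M(u, v) = r_uv · N̂ = 0,
  N(u, v) = r_vv · N̂ = 6*sqrt(37)*u^2/(37*Abs(u)).
Evaluating at (u, v) = (11/2, 5*pi/6):
  L = 0, M = 0, N = 33*sqrt(37)/37.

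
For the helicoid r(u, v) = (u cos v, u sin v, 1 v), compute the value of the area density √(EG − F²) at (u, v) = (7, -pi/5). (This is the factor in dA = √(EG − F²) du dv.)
√(EG − F²)|_{(7, -pi/5)} = 5*sqrt(2)

E = 1, F = 0, G = u^2 + 1, so EG − F² = u^2 + 1. Taking the positive square root: √(EG − F²) = sqrt(u^2 + 1). At (u, v) = (7, -pi/5): 5*sqrt(2).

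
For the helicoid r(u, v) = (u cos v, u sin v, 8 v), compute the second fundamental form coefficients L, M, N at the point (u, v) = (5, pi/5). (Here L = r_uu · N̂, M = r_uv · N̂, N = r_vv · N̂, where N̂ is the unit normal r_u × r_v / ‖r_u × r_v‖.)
L = 0;  M = -8*sqrt(89)/89;  N = 0

Compute the unit normal N̂(u, v) = (8*sin(v)/sqrt(u^2 + 64), -8*cos(v)/sqrt(u^2 + 64), u/sqrt(u^2 + 64)), and the second partials r_uu, r_uv, r_vv. Take dot products:
  L(u, v) = r_uu · N̂ = 0,
  M(u, v) = r_uv · N̂ = -8/sqrt(u^2 + 64),
  N(u, v) = r_vv · N̂ = 0.
Evaluating at (u, v) = (5, pi/5):
  L = 0, M = -8*sqrt(89)/89, N = 0.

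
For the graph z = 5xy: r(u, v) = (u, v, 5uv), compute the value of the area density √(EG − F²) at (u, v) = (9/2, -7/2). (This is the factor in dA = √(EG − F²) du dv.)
√(EG − F²)|_{(9/2, -7/2)} = sqrt(3254)/2

E = 25*v^2 + 1, F = 25*u*v, G = 25*u^2 + 1, so EG − F² = 25*u^2 + 25*v^2 + 1. Taking the positive square root: √(EG − F²) = sqrt(25*u^2 + 25*v^2 + 1). At (u, v) = (9/2, -7/2): sqrt(3254)/2.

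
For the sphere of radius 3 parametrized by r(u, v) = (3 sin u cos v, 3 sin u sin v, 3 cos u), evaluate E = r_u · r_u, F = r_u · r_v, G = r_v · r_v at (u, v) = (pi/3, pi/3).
E = 9;  F = 0;  G = 27/4

Partials: r_u = (3*cos(u)*cos(v), 3*sin(v)*cos(u), -3*sin(u)), r_v = (-3*sin(u)*sin(v), 3*sin(u)*cos(v), 0). As functions of (u, v):
  E = r_u · r_u = 9,
  F = r_u · r_v = 0,
  G = r_v · r_v = 9*sin(u)^2.
Evaluating at (u, v) = (pi/3, pi/3): E = 9, F = 0, G = 27/4.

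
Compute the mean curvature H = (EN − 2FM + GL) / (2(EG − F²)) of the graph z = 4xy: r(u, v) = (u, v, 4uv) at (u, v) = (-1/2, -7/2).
H = -112*sqrt(201)/40401

With E = 16*v^2 + 1, F = 16*u*v, G = 16*u^2 + 1, L = 0, M = 4/sqrt(16*u^2 + 16*v^2 + 1), N = 0, assemble
  H = (EN − 2FM + GL) / (2(EG − F²)) = -64*u*v/(16*u^2 + 16*v^2 + 1)^(3/2).
At (u, v) = (-1/2, -7/2): H = -112*sqrt(201)/40401.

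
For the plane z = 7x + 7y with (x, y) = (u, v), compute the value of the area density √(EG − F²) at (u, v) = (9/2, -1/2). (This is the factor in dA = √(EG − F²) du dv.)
√(EG − F²)|_{(9/2, -1/2)} = 3*sqrt(11)

E = 50, F = 49, G = 50, so EG − F² = 99. Taking the positive square root: √(EG − F²) = 3*sqrt(11). At (u, v) = (9/2, -1/2): 3*sqrt(11).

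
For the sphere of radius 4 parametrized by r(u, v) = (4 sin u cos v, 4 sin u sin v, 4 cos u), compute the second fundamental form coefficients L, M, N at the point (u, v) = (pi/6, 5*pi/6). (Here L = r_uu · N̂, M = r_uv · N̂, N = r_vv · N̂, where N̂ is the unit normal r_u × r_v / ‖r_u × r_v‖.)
L = -4;  M = 0;  N = -1

Compute the unit normal N̂(u, v) = (sin(u)^2*cos(v)/Abs(sin(u)), sin(u)^2*sin(v)/Abs(sin(u)), sin(2*u)/(2*Abs(sin(u)))), and the second partials r_uu, r_uv, r_vv. Take dot products:
  L(u, v) = r_uu · N̂ = -4*sin(u)/Abs(sin(u)),
  M(u, v) = r_uv · N̂ = 0,
  N(u, v) = r_vv · N̂ = -4*sin(u)^3/Abs(sin(u)).
Evaluating at (u, v) = (pi/6, 5*pi/6):
  L = -4, M = 0, N = -1.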